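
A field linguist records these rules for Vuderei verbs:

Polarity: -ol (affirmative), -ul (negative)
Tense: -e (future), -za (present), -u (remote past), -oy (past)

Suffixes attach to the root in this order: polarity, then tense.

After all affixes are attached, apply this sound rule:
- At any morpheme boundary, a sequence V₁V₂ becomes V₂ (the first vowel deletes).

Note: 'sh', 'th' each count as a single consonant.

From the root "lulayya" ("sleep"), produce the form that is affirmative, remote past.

Attach polarity affirmative -ol → lulayyaol.
Attach tense remote past -u → lulayyaolu.
Apply vowel deletion: lulayyaolu → lulayyolu.

lulayyolu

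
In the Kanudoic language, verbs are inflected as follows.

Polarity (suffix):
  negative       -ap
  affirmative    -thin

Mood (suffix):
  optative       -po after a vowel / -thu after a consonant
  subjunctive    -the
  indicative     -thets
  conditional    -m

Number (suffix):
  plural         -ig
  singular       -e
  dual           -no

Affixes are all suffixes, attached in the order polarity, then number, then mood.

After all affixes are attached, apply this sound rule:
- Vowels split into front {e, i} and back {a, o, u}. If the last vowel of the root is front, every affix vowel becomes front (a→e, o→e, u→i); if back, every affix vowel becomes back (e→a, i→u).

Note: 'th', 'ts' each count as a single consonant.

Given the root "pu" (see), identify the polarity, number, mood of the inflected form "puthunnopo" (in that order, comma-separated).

affirmative, dual, optative

Segment: pu-thin-no-po.
polarity: -thin → affirmative.
number: -no → dual.
mood: -po/thu → optative.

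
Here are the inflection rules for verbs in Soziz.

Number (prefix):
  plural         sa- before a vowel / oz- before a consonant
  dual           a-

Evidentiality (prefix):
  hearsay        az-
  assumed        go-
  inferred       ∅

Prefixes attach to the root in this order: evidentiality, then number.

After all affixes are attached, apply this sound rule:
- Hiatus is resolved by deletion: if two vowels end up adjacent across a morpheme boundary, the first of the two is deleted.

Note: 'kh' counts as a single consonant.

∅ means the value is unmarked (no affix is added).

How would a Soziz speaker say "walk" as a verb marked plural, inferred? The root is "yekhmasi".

ozyekhmasi

evidentiality = inferred: zero marking, form stays yekhmasi.
Attach number plural oz- (before consonant 'y') → ozyekhmasi.
Vowel deletion: no change.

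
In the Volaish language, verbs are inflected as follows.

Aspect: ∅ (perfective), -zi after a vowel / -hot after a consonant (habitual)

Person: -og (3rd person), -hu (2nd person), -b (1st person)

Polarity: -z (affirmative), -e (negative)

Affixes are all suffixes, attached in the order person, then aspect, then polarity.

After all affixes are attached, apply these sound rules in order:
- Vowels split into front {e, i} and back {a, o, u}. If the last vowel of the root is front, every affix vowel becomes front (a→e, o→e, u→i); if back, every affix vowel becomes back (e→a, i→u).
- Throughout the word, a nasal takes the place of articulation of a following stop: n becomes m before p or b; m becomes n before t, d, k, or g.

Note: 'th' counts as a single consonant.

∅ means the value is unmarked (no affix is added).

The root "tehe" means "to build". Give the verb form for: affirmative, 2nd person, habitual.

Attach person 2nd person -hu → tehehu.
Attach aspect habitual -zi (after vowel 'u') → tehehuzi.
Attach polarity affirmative -z → tehehuziz.
Apply vowel harmony: tehehuziz → tehehiziz.
Nasal assimilation: no change.

tehehiziz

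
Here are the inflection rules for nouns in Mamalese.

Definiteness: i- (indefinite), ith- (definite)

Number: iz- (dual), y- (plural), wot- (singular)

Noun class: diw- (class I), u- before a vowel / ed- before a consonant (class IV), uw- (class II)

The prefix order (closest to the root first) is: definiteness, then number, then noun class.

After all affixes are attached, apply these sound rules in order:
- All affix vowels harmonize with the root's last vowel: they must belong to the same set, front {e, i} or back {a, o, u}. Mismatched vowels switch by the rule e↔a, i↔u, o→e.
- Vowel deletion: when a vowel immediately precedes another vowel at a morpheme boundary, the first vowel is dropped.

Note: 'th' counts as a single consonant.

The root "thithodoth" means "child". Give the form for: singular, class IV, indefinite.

Attach definiteness indefinite i- → ithithodoth.
Attach number singular wot- → wotithithodoth.
Attach noun class class IV ed- (before consonant 'w') → edwotithithodoth.
Apply vowel harmony: edwotithithodoth → adwotuthithodoth.
Vowel deletion: no change.

adwotuthithodoth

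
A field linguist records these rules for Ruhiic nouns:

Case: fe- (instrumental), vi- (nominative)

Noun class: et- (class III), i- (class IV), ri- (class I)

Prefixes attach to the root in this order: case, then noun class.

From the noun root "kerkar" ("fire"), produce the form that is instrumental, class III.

etfekerkar

Attach case instrumental fe- → fekerkar.
Attach noun class class III et- → etfekerkar.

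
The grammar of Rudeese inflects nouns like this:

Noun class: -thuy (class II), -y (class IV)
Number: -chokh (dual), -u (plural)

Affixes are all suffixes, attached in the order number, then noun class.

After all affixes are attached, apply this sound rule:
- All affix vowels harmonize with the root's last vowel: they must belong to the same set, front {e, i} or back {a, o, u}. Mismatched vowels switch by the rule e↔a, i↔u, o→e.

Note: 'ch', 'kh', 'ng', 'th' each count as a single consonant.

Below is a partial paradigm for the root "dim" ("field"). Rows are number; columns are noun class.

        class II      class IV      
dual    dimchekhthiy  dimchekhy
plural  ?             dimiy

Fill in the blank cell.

Attach number plural -u → dimu.
Attach noun class class II -thuy → dimuthuy.
Apply vowel harmony: dimuthuy → dimithiy.

dimithiy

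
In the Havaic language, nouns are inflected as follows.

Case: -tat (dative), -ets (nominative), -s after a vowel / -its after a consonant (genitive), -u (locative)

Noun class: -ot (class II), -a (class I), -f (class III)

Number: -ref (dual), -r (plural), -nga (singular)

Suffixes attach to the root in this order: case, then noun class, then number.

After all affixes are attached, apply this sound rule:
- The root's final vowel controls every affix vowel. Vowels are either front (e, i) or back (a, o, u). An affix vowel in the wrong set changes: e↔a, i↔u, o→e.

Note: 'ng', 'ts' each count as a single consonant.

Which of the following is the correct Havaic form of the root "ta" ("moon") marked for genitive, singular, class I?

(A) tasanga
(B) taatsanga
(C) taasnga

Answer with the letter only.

Attach case genitive -s (after vowel 'a') → tas.
Attach noun class class I -a → tasa.
Attach number singular -nga → tasanga.
Vowel harmony: no change.
So the correct form is tasanga, option (A).
(C) taasnga is wrong: it has the affixes in the wrong order.
(B) taatsanga is wrong: it uses nominative instead of genitive for case.

A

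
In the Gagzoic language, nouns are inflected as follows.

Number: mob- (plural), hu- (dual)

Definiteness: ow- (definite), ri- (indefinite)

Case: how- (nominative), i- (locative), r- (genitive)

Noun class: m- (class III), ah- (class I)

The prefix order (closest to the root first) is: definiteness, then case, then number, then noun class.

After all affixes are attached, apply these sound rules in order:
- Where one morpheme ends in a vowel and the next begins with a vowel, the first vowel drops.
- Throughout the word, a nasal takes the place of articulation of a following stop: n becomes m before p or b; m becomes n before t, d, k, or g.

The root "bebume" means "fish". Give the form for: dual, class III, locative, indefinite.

Attach definiteness indefinite ri- → ribebume.
Attach case locative i- → iribebume.
Attach number dual hu- → huiribebume.
Attach noun class class III m- → mhuiribebume.
Apply vowel deletion: mhuiribebume → mhiribebume.
Nasal assimilation: no change.

mhiribebume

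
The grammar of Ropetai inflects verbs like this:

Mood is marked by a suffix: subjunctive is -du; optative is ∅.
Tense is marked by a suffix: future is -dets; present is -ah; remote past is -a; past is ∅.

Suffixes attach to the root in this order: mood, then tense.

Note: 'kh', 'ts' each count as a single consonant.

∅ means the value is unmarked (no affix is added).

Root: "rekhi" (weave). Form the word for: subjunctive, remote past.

rekhidua

Attach mood subjunctive -du → rekhidu.
Attach tense remote past -a → rekhidua.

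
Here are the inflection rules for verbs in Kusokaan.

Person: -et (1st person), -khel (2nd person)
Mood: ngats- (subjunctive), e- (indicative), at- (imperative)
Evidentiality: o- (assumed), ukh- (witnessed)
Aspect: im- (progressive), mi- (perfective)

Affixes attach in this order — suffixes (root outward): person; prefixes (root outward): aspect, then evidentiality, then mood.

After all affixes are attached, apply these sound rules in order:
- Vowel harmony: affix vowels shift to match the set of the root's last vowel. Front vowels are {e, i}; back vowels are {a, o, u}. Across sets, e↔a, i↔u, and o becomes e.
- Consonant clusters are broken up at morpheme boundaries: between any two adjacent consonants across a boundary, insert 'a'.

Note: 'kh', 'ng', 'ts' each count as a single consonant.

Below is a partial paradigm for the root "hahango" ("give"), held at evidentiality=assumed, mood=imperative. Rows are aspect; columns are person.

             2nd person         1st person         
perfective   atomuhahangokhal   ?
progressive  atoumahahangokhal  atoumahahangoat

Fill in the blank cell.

atomuhahangoat

Attach aspect perfective mi- → mihahango.
Attach evidentiality assumed o- → omihahango.
Attach person 1st person -et → omihahangoet.
Attach mood imperative at- → atomihahangoet.
Apply vowel harmony: atomihahangoet → atomuhahangoat.
Epenthesis: no change.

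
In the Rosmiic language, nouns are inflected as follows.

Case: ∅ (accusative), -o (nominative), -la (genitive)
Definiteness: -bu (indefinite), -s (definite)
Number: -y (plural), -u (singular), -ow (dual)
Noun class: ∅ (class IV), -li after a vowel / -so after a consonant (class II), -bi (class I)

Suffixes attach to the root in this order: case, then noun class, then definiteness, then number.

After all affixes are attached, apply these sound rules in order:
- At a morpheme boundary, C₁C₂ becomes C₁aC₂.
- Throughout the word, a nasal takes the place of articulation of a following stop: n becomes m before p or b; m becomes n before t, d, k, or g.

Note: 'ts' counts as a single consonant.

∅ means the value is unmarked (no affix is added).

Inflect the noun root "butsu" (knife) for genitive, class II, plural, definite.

butsulalisay

Attach case genitive -la → butsula.
Attach noun class class II -li (after vowel 'a') → butsulali.
Attach definiteness definite -s → butsulalis.
Attach number plural -y → butsulalisy.
Apply epenthesis: butsulalisy → butsulalisay.
Nasal assimilation: no change.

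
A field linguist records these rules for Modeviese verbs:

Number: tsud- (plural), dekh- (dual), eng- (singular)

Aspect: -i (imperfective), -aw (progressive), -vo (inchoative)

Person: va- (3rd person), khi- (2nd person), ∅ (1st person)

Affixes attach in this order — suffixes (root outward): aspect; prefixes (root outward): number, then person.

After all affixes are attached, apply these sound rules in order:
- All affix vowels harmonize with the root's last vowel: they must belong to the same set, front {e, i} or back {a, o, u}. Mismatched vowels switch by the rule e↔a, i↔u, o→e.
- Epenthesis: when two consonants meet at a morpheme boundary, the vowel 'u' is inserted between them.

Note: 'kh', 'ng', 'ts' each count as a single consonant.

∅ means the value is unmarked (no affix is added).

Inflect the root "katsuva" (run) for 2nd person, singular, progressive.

khuangukatsuvaaw

Attach number singular eng- → engkatsuva.
Attach aspect progressive -aw → engkatsuvaaw.
Attach person 2nd person khi- → khiengkatsuvaaw.
Apply vowel harmony: khiengkatsuvaaw → khuangkatsuvaaw.
Apply epenthesis: khuangkatsuvaaw → khuangukatsuvaaw.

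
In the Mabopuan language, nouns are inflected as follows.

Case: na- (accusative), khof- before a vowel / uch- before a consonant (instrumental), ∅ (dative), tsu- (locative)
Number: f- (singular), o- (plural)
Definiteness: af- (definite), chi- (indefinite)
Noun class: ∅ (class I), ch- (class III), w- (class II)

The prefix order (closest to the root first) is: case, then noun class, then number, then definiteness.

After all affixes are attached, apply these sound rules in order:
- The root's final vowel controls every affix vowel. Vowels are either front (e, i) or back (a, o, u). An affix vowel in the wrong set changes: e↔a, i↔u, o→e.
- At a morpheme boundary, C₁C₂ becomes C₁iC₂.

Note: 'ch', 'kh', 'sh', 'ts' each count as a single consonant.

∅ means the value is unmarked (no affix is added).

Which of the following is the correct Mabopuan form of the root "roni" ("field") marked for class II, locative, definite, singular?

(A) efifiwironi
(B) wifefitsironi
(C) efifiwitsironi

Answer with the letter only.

C

Attach case locative tsu- → tsuroni.
Attach noun class class II w- → wtsuroni.
Attach number singular f- → fwtsuroni.
Attach definiteness definite af- → affwtsuroni.
Apply vowel harmony: affwtsuroni → effwtsironi.
Apply epenthesis: effwtsironi → efifiwitsironi.
So the correct form is efifiwitsironi, option (C).
(B) wifefitsironi is wrong: it has the affixes in the wrong order.
(A) efifiwironi is wrong: it uses dative instead of locative for case.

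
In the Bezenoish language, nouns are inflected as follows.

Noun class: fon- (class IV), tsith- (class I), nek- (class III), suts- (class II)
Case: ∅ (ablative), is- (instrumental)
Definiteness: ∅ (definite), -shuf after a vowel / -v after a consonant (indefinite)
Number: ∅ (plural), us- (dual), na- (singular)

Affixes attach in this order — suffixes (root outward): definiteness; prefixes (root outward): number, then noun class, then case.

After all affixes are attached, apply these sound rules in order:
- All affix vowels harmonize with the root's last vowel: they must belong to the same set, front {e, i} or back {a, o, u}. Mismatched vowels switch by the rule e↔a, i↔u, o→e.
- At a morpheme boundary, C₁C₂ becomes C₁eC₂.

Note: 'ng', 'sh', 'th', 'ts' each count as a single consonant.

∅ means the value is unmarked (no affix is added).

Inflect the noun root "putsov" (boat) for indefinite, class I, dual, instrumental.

Attach number dual us- → usputsov.
Attach definiteness indefinite -v (after consonant 'v') → usputsovv.
Attach noun class class I tsith- → tsithusputsovv.
Attach case instrumental is- → istsithusputsovv.
Apply vowel harmony: istsithusputsovv → ustsuthusputsovv.
Apply epenthesis: ustsuthusputsovv → usetsuthuseputsovev.

usetsuthuseputsovev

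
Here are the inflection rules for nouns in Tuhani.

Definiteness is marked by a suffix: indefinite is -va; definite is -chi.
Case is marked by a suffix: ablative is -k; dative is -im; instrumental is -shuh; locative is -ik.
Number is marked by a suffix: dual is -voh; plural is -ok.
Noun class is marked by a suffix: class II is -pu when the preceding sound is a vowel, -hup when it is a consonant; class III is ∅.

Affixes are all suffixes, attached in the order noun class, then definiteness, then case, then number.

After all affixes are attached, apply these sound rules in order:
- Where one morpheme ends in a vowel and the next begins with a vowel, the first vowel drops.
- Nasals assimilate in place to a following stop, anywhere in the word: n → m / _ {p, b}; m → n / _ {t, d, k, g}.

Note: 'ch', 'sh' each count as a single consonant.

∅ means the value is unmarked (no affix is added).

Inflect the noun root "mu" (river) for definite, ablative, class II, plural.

Attach noun class class II -pu (after vowel 'u') → mupu.
Attach definiteness definite -chi → mupuchi.
Attach case ablative -k → mupuchik.
Attach number plural -ok → mupuchikok.
Vowel deletion: no change.
Nasal assimilation: no change.

mupuchikok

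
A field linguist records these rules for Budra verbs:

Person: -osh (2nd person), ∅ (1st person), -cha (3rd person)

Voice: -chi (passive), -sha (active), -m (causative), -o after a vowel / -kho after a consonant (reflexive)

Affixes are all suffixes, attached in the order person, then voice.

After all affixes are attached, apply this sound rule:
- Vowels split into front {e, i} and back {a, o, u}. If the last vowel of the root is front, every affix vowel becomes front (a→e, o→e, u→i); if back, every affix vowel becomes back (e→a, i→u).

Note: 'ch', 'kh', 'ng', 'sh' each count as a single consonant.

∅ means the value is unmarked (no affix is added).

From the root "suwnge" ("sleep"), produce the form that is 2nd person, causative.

Attach person 2nd person -osh → suwngeosh.
Attach voice causative -m → suwngeoshm.
Apply vowel harmony: suwngeoshm → suwngeeshm.

suwngeeshm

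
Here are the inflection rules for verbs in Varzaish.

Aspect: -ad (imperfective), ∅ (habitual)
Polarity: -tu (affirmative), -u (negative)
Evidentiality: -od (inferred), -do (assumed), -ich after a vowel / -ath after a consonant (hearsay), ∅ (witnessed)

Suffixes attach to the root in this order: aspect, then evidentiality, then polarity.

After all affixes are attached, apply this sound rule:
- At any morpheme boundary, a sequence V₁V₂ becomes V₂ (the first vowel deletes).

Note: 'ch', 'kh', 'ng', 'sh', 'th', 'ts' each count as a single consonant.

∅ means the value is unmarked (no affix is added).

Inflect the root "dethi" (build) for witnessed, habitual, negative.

aspect = habitual: zero marking, form stays dethi.
evidentiality = witnessed: zero marking, form stays dethi.
Attach polarity negative -u → dethiu.
Apply vowel deletion: dethiu → dethu.

dethu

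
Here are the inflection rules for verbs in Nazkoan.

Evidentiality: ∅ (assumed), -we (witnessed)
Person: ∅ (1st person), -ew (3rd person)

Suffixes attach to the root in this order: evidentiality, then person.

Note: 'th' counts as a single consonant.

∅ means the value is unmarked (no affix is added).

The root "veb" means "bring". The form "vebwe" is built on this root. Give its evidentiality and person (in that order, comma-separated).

witnessed, 1st person

Segment: veb-we.
evidentiality: -we → witnessed.
person: ∅ → 1st person.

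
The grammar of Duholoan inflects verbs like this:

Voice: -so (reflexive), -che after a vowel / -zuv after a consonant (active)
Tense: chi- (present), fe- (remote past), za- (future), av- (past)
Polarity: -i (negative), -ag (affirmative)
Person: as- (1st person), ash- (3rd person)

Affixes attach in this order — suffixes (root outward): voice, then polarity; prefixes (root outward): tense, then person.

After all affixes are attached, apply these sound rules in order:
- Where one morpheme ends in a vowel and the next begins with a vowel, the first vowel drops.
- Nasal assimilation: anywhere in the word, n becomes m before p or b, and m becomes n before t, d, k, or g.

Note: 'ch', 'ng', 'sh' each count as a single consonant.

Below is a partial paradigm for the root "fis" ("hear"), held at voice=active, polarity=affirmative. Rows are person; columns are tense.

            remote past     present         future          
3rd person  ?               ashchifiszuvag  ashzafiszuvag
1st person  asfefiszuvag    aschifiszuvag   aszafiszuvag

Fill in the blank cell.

Attach voice active -zuv (after consonant 's') → fiszuv.
Attach tense remote past fe- → fefiszuv.
Attach polarity affirmative -ag → fefiszuvag.
Attach person 3rd person ash- → ashfefiszuvag.
Vowel deletion: no change.
Nasal assimilation: no change.

ashfefiszuvag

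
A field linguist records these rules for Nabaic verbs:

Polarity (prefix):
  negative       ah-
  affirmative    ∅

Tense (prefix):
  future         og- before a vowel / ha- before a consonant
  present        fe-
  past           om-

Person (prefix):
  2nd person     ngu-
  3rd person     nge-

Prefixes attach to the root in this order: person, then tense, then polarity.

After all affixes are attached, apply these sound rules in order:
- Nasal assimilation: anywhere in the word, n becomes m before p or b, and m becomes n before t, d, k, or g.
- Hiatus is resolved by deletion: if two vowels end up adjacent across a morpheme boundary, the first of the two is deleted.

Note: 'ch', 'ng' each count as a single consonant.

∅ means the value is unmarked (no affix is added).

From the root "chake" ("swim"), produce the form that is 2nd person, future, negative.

ahhanguchake

Attach person 2nd person ngu- → nguchake.
Attach tense future ha- (before consonant 'ng') → hanguchake.
Attach polarity negative ah- → ahhanguchake.
Nasal assimilation: no change.
Vowel deletion: no change.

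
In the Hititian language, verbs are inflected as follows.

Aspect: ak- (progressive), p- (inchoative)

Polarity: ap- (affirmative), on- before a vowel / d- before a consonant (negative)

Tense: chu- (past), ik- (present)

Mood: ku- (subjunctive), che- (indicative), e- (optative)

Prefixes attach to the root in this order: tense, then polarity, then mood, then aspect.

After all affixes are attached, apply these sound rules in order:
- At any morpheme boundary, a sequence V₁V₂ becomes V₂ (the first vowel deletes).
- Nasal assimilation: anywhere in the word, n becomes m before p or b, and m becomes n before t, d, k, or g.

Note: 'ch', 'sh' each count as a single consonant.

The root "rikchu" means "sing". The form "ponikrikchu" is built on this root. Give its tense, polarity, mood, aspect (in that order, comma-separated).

present, negative, optative, inchoative

Segment: p-e-on-ik-rikchu.
tense: ik- → present.
polarity: on/d- → negative.
mood: e- → optative.
aspect: p- → inchoative.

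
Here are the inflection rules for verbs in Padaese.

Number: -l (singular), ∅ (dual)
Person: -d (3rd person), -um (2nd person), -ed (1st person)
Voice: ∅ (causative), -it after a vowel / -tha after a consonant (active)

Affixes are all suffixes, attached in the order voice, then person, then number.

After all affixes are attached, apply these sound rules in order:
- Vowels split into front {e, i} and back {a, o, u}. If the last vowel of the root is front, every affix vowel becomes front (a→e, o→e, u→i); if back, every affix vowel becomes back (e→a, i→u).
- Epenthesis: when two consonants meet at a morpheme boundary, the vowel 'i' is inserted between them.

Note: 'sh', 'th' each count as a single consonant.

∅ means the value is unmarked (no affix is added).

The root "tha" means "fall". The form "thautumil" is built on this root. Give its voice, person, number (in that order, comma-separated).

active, 2nd person, singular

Segment: tha-it-um-l.
voice: -it/tha → active.
person: -um → 2nd person.
number: -l → singular.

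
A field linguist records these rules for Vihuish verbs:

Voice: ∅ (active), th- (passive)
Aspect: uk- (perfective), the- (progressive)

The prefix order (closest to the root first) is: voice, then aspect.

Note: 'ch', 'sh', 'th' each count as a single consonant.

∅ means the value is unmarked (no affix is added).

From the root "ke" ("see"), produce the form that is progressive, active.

voice = active: zero marking, form stays ke.
Attach aspect progressive the- → theke.

theke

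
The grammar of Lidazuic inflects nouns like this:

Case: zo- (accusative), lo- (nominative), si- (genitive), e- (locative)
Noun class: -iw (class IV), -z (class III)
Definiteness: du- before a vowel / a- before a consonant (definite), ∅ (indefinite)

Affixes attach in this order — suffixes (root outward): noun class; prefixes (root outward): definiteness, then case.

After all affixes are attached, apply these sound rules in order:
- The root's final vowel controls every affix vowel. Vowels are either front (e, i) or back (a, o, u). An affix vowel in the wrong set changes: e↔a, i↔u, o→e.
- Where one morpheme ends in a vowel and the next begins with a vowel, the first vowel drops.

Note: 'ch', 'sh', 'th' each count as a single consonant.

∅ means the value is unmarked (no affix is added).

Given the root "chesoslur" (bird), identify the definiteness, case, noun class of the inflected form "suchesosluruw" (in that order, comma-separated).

Segment: si-chesoslur-iw.
definiteness: ∅ → indefinite.
case: si- → genitive.
noun class: -iw → class IV.

indefinite, genitive, class IV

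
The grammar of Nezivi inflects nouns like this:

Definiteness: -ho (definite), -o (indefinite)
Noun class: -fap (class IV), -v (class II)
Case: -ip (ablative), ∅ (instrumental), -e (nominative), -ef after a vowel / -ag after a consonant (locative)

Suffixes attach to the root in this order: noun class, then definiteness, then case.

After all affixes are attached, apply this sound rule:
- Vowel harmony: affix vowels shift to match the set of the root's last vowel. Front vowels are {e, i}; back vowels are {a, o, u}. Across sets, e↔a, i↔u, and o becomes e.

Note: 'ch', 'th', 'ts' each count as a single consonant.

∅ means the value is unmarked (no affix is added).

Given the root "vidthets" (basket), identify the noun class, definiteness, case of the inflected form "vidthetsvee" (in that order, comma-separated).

Segment: vidthets-v-o-e.
noun class: -v → class II.
definiteness: -o → indefinite.
case: -e → nominative.

class II, indefinite, nominative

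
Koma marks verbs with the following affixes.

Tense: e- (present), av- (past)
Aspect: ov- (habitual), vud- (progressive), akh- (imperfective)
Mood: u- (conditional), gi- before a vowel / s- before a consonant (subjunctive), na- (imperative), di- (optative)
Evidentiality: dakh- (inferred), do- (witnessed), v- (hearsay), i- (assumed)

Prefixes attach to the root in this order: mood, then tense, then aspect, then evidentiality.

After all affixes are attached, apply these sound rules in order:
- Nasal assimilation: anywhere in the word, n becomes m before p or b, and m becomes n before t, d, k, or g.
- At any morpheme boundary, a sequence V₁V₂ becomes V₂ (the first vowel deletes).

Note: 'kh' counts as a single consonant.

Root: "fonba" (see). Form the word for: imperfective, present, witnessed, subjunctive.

dakhesfomba

Attach mood subjunctive s- (before consonant 'f') → sfonba.
Attach tense present e- → esfonba.
Attach aspect imperfective akh- → akhesfonba.
Attach evidentiality witnessed do- → doakhesfonba.
Apply nasal assimilation: doakhesfonba → doakhesfomba.
Apply vowel deletion: doakhesfomba → dakhesfomba.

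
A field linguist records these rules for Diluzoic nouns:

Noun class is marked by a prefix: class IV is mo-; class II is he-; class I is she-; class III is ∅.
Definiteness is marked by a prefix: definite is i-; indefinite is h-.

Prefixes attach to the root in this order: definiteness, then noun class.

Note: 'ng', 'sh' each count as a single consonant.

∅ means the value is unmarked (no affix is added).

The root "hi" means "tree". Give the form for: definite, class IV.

Attach definiteness definite i- → ihi.
Attach noun class class IV mo- → moihi.

moihi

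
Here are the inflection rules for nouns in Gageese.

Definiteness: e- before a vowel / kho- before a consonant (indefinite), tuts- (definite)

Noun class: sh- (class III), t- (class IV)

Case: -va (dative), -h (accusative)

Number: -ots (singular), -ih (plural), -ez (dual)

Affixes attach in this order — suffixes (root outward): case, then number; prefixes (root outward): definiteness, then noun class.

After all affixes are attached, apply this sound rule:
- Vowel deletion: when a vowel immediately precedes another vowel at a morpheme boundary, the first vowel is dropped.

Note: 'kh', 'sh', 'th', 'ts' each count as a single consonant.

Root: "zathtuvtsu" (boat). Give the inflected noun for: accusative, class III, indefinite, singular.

Attach definiteness indefinite kho- (before consonant 'z') → khozathtuvtsu.
Attach case accusative -h → khozathtuvtsuh.
Attach noun class class III sh- → shkhozathtuvtsuh.
Attach number singular -ots → shkhozathtuvtsuhots.
Vowel deletion: no change.

shkhozathtuvtsuhots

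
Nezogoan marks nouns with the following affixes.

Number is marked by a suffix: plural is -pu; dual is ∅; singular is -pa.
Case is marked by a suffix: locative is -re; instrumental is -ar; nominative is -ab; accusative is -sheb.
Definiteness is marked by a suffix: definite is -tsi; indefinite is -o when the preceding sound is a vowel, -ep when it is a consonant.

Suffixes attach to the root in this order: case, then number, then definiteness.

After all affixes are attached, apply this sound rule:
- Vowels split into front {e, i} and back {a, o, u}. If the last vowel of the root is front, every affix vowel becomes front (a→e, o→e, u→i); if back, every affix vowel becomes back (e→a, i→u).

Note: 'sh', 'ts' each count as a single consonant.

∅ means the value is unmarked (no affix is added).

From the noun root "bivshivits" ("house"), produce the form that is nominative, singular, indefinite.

bivshivitsebpee

Attach case nominative -ab → bivshivitsab.
Attach number singular -pa → bivshivitsabpa.
Attach definiteness indefinite -o (after vowel 'a') → bivshivitsabpao.
Apply vowel harmony: bivshivitsabpao → bivshivitsebpee.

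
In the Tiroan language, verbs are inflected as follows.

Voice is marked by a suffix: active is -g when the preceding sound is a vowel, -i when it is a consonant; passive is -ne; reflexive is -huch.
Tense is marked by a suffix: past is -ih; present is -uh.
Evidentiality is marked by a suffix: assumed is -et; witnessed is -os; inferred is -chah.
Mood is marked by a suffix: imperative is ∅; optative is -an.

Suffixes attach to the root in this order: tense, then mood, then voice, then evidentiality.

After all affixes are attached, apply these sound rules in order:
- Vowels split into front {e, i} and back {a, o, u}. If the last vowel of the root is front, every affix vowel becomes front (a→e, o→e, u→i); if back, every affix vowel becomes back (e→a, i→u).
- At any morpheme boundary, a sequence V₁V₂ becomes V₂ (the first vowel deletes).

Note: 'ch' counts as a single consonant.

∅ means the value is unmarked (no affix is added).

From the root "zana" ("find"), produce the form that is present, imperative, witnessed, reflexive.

zanuhhuchos

Attach tense present -uh → zanauh.
mood = imperative: zero marking, form stays zanauh.
Attach voice reflexive -huch → zanauhhuch.
Attach evidentiality witnessed -os → zanauhhuchos.
Vowel harmony: no change.
Apply vowel deletion: zanauhhuchos → zanuhhuchos.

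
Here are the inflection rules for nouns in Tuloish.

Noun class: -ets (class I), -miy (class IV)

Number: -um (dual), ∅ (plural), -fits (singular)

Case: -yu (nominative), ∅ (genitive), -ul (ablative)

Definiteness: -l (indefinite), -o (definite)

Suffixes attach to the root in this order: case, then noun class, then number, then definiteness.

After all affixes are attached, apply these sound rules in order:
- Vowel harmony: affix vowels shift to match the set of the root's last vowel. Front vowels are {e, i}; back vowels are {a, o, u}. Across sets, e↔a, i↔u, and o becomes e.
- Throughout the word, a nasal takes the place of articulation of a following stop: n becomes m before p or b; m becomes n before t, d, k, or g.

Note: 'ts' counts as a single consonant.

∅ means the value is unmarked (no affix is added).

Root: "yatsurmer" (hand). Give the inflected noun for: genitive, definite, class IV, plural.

case = genitive: zero marking, form stays yatsurmer.
Attach noun class class IV -miy → yatsurmermiy.
number = plural: zero marking, form stays yatsurmermiy.
Attach definiteness definite -o → yatsurmermiyo.
Apply vowel harmony: yatsurmermiyo → yatsurmermiye.
Nasal assimilation: no change.

yatsurmermiye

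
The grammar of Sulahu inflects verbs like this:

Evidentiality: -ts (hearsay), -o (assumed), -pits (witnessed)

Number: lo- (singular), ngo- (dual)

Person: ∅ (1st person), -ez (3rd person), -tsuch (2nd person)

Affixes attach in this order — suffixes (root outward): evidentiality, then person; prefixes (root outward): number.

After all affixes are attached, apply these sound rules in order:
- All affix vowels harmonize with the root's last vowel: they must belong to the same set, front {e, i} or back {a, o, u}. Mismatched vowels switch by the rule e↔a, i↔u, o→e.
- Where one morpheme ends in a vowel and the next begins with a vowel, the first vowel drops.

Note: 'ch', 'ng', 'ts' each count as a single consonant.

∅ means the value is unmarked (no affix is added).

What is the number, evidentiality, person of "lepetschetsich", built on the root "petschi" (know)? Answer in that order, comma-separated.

singular, assumed, 2nd person

Segment: lo-petschi-o-tsuch.
number: lo- → singular.
evidentiality: -o → assumed.
person: -tsuch → 2nd person.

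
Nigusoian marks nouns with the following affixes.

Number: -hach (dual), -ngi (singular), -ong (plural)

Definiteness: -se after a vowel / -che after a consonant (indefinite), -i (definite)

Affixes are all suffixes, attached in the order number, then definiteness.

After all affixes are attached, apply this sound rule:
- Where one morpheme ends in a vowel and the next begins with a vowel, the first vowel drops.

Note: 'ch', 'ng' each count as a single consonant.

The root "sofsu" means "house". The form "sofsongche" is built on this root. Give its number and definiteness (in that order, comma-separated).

plural, indefinite

Segment: sofsu-ong-che.
number: -ong → plural.
definiteness: -se/che → indefinite.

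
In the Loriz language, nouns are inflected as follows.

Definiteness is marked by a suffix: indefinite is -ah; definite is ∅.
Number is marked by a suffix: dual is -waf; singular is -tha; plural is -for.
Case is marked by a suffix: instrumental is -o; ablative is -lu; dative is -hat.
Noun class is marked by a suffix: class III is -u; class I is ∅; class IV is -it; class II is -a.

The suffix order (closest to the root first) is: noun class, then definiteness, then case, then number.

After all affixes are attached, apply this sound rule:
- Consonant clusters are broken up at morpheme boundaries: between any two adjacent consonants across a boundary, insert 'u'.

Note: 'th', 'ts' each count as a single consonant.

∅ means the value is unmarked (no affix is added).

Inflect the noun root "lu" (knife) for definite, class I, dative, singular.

luhatutha

noun class = class I: zero marking, form stays lu.
definiteness = definite: zero marking, form stays lu.
Attach case dative -hat → luhat.
Attach number singular -tha → luhattha.
Apply epenthesis: luhattha → luhatutha.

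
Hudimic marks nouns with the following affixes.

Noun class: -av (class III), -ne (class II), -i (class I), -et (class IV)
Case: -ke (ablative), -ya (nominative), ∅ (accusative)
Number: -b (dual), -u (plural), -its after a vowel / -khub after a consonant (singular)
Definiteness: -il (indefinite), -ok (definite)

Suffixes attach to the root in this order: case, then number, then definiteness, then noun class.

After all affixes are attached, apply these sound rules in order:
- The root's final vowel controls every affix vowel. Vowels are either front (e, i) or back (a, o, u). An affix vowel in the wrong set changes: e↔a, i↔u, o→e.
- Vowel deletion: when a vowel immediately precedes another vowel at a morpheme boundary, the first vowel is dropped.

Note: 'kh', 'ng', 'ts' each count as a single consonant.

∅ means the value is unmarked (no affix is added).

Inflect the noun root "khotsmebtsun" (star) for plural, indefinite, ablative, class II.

khotsmebtsunkulna

Attach case ablative -ke → khotsmebtsunke.
Attach number plural -u → khotsmebtsunkeu.
Attach definiteness indefinite -il → khotsmebtsunkeuil.
Attach noun class class II -ne → khotsmebtsunkeuilne.
Apply vowel harmony: khotsmebtsunkeuilne → khotsmebtsunkauulna.
Apply vowel deletion: khotsmebtsunkauulna → khotsmebtsunkulna.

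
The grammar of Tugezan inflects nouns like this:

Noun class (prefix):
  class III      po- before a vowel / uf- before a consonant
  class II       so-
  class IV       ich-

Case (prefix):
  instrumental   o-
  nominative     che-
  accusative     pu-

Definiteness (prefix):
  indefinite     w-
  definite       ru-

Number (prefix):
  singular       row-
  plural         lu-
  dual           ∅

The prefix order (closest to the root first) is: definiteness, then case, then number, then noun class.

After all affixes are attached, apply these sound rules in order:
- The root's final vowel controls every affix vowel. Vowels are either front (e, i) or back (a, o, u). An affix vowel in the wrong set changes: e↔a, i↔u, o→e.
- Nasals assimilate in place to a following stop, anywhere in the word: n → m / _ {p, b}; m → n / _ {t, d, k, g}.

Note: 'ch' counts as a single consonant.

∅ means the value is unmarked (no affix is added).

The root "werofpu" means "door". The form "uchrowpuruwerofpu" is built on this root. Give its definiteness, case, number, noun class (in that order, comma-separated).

Segment: ich-row-pu-ru-werofpu.
definiteness: ru- → definite.
case: pu- → accusative.
number: row- → singular.
noun class: ich- → class IV.

definite, accusative, singular, class IV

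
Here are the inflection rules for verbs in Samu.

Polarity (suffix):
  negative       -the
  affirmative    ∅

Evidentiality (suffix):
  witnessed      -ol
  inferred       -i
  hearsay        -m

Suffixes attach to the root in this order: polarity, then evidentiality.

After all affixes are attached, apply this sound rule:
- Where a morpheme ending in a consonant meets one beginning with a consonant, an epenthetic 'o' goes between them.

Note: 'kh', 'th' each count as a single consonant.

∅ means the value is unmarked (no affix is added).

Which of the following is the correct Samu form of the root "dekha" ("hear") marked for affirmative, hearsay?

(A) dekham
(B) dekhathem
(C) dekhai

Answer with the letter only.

polarity = affirmative: zero marking, form stays dekha.
Attach evidentiality hearsay -m → dekham.
Epenthesis: no change.
So the correct form is dekham, option (A).
(C) dekhai is wrong: it uses inferred instead of hearsay for evidentiality.
(B) dekhathem is wrong: it uses negative instead of affirmative for polarity.

A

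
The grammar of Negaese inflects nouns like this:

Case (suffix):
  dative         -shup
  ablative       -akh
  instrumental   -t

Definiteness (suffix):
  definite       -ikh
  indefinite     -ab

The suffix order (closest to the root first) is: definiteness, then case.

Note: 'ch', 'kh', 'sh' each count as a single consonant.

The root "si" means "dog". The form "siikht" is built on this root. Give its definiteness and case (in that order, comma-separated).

definite, instrumental

Segment: si-ikh-t.
definiteness: -ikh → definite.
case: -t → instrumental.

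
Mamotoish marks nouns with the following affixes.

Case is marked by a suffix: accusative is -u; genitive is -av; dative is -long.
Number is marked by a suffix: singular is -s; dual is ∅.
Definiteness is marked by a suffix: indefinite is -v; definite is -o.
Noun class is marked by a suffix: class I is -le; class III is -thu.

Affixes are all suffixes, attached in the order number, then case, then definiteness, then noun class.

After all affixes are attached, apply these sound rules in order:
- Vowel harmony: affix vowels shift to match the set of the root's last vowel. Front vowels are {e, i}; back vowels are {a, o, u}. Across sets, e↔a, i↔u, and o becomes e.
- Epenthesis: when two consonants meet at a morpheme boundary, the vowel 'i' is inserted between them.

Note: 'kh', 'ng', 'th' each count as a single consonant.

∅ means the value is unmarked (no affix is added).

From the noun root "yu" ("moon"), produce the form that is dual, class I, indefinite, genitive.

number = dual: zero marking, form stays yu.
Attach case genitive -av → yuav.
Attach definiteness indefinite -v → yuavv.
Attach noun class class I -le → yuavvle.
Apply vowel harmony: yuavvle → yuavvla.
Apply epenthesis: yuavvla → yuavivila.

yuavivila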